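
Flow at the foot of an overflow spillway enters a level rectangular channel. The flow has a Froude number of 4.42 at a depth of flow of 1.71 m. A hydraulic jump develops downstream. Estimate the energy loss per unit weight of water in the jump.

ΔE = 8.04 m

Fr₁ = 4.42 (given).
Conjugate-depth relation: y₂/y₁ = ½[√(1 + 8Fr₁²) − 1] = ½[√157.3 − 1] = 5.77.
y₂ = 5.77 × 1.71 = 9.87 m.
Head loss: ΔE = (y₂ − y₁)³/(4y₁y₂) = (9.87 − 1.71)³/(4×1.71×9.87) = 543/67.5 = 8.04 m.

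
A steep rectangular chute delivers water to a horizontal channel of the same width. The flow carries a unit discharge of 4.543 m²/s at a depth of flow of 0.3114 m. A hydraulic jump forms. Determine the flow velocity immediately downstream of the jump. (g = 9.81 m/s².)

V₁ = q/y₁ = 4.543/0.3114 = 14.59 m/s. Fr₁ = V₁/√(g·y₁) = 14.59/√(9.81×0.3114) = 8.347.
Conjugate-depth relation: y₂/y₁ = ½[√(1 + 8Fr₁²) − 1] = ½[√558.38 − 1] = 11.32.
y₂ = 11.32 × 0.3114 = 3.523 m.
V₂ = q/y₂ = 4.543/3.523 = 1.289 m/s.

V₂ = 1.289 m/s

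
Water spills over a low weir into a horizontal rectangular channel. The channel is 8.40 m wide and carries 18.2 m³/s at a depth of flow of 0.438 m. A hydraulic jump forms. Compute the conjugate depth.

q = Q/b = 18.2/8.40 = 2.17 m²/s; V₁ = q/y₁ = 4.95 m/s. Fr₁ = V₁/√(g·y₁) = 2.39.
Conjugate-depth relation: y₂/y₁ = ½[√(1 + 8Fr₁²) − 1] = ½[√46.56 − 1] = 2.91.
y₂ = 2.91 × 0.438 = 1.28 m.

y₂ = 1.28 m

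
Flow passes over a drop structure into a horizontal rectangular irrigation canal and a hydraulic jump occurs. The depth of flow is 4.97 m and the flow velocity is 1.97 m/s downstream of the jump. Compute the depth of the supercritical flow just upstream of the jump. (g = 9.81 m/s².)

Fr₂ = V₂/√(g·y₂) = 1.97/√(9.81×4.97) = 0.282.
The Bélanger relation is symmetric: y₁/y₂ = ½[√(1 + 8Fr₂²) − 1] = ½[√1.637 − 1] = 0.140.
y₁ = 0.140 × 4.97 = 0.694 m.

y₁ = 0.694 m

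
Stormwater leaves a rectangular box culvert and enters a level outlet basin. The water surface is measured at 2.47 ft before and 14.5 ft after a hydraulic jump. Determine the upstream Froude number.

For a rectangular channel the momentum equation gives q² = ½·g·y₁·y₂·(y₁ + y₂) = ½×32.2×2.47×14.5×17.0 = 9785.
q = √9785 = 98.9 ft²/s.
V₁ = q/y₁ = 40.0 ft/s; Fr₁ = V₁/√(g·y₁) = 4.49.

Fr₁ = 4.49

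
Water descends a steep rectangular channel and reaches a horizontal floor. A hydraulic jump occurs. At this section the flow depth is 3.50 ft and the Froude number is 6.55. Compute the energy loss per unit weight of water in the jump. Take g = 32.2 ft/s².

ΔE = 46.9 ft

Fr₁ = 6.55 (given).
Sequent-depth ratio: y₂/y₁ = ½[√(1 + 8Fr₁²) − 1] = ½[√344.2 − 1] = 8.78.
y₂ = 8.78 × 3.50 = 30.7 ft.
Head loss: ΔE = (y₂ − y₁)³/(4y₁y₂) = (30.7 − 3.50)³/(4×3.50×30.7) = 20164/430 = 46.9 ft.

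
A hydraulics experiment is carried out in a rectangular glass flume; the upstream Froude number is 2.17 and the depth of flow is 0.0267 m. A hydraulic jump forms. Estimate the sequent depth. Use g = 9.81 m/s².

y₂ = 0.0697 m

Fr₁ = 2.17 (given).
From the momentum equation for a rectangular channel, y₂/y₁ = ½[√(1 + 8Fr₁²) − 1] = ½[√38.67 − 1] = 2.61.
y₂ = 2.61 × 0.0267 = 0.0697 m.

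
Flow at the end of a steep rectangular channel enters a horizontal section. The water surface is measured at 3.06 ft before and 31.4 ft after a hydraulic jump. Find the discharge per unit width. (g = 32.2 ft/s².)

q = 231 ft²/s

For a rectangular channel the momentum equation gives q² = ½·g·y₁·y₂·(y₁ + y₂) = ½×32.2×3.06×31.4×34.5 = 53308.
q = √53308 = 231 ft²/s.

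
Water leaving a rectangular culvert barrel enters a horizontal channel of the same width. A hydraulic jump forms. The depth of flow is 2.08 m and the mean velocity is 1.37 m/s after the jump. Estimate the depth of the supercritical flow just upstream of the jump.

Fr₂ = V₂/√(g·y₂) = 1.37/√(9.81×2.08) = 0.303.
From the momentum equation (using Fr₂), y₁/y₂ = ½[√(1 + 8Fr₂²) − 1] = ½[√1.736 − 1] = 0.159.
y₁ = 0.159 × 2.08 = 0.330 m.

y₁ = 0.330 m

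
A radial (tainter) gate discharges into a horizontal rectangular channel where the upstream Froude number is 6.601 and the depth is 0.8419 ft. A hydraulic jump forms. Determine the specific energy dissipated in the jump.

ΔE = 11.50 ft

Fr₁ = 6.601 (given).
Conjugate-depth relation: y₂/y₁ = ½[√(1 + 8Fr₁²) − 1] = ½[√349.59 − 1] = 8.849.
y₂ = 8.849 × 0.8419 = 7.450 ft.
V₁ = Fr₁·√(g·y₁) = 6.601×√(32.2×0.8419) = 34.37 ft/s; q = V₁·y₁ = 28.94 ft²/s. V₂ = q/y₂ = 28.94/7.450 = 3.884 ft/s. E₁ = y₁ + V₁²/2g = 19.18 ft; E₂ = y₂ + V₂²/2g = 7.684 ft. ΔE = E₁ − E₂ = 11.50 ft.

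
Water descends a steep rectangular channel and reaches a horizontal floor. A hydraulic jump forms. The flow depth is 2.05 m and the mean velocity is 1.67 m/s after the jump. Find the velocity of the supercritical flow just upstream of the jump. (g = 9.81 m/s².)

Fr₂ = V₂/√(g·y₂) = 1.67/√(9.81×2.05) = 0.372.
From the momentum equation (using Fr₂), y₁/y₂ = ½[√(1 + 8Fr₂²) − 1] = ½[√2.109 − 1] = 0.226.
y₁ = 0.226 × 2.05 = 0.464 m.
V₁ = q/y₁ = 3.42/0.464 = 7.38 m/s.

V₁ = 7.38 m/s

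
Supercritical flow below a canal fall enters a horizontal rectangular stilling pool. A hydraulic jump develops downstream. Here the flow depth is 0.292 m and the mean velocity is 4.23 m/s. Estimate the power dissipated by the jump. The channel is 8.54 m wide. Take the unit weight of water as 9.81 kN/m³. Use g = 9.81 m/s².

Fr₁ = V₁/√(g·y₁) = 4.23/√(9.81×0.292) = 2.50.
Sequent-depth ratio: y₂/y₁ = ½[√(1 + 8Fr₁²) − 1] = ½[√50.97 − 1] = 3.07.
y₂ = 3.07 × 0.292 = 0.896 m.
q = V₁·y₁ = 4.23 × 0.292 = 1.24 m²/s. V₂ = q/y₂ = 1.24/0.896 = 1.38 m/s. E₁ = y₁ + V₁²/2g = 1.20 m; E₂ = y₂ + V₂²/2g = 0.993 m. ΔE = E₁ − E₂ = 0.211 m.
Q = q·b = 1.24 × 8.54 = 10.5 m³/s. P = γ·Q·ΔE = 9.81 × 10.5 × 0.211 = 21.8 kW.

P = 21.8 kW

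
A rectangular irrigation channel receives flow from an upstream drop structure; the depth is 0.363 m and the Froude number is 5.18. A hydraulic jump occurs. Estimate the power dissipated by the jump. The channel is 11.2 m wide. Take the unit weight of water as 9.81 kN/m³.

Fr₁ = 5.18 (given).
Bélanger equation: y₂/y₁ = ½[√(1 + 8Fr₁²) − 1] = ½[√215.7 − 1] = 6.84.
y₂ = 6.84 × 0.363 = 2.48 m.
V₁ = Fr₁·√(g·y₁) = 5.18×√(9.81×0.363) = 9.78 m/s; q = V₁·y₁ = 3.55 m²/s. V₂ = q/y₂ = 3.55/2.48 = 1.43 m/s. E₁ = y₁ + V₁²/2g = 5.23 m; E₂ = y₂ + V₂²/2g = 2.59 m. ΔE = E₁ − E₂ = 2.65 m.
Q = q·b = 3.55 × 11.2 = 39.7 m³/s. P = γ·Q·ΔE = 9.81 × 39.7 × 2.65 = 1031 kW.

P = 1031 kW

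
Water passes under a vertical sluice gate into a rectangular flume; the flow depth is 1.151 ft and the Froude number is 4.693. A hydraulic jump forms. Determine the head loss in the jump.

ΔE = 6.406 ft

Fr₁ = 4.693 (given).
Sequent-depth ratio: y₂/y₁ = ½[√(1 + 8Fr₁²) − 1] = ½[√177.19 − 1] = 6.156.
y₂ = 6.156 × 1.151 = 7.085 ft.
V₁ = Fr₁·√(g·y₁) = 4.693×√(32.2×1.151) = 28.57 ft/s; q = V₁·y₁ = 32.88 ft²/s. V₂ = q/y₂ = 32.88/7.085 = 4.641 ft/s. E₁ = y₁ + V₁²/2g = 13.83 ft; E₂ = y₂ + V₂²/2g = 7.420 ft. ΔE = E₁ − E₂ = 6.406 ft.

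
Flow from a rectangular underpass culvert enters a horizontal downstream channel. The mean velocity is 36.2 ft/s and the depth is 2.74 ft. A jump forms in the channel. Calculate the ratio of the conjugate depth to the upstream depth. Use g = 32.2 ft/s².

Fr₁ = V₁/√(g·y₁) = 36.2/√(32.2×2.74) = 3.85.
From the momentum equation for a rectangular channel, y₂/y₁ = ½[√(1 + 8Fr₁²) − 1] = ½[√119.8 − 1] = 4.97.

y₂/y₁ = 4.97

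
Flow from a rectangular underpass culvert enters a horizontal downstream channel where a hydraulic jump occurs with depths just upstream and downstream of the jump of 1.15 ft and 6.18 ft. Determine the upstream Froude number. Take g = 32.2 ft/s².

Fr₁ = 4.14

For a rectangular channel the momentum equation gives q² = ½·g·y₁·y₂·(y₁ + y₂) = ½×32.2×1.15×6.18×7.33 = 839.
q = √839 = 29.0 ft²/s.
V₁ = q/y₁ = 25.2 ft/s; Fr₁ = V₁/√(g·y₁) = 4.14.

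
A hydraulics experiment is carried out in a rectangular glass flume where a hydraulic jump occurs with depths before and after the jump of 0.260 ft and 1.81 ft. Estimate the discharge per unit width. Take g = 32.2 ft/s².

For a rectangular channel the momentum equation gives q² = ½·g·y₁·y₂·(y₁ + y₂) = ½×32.2×0.260×1.81×2.07 = 15.7.
q = √15.7 = 3.96 ft²/s.

q = 3.96 ft²/s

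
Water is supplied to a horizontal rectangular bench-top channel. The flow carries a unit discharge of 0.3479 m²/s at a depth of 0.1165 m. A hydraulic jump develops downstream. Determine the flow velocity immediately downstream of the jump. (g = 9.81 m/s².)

V₁ = q/y₁ = 0.3479/0.1165 = 2.986 m/s. Fr₁ = V₁/√(g·y₁) = 2.986/√(9.81×0.1165) = 2.793.
From the momentum equation for a rectangular channel, y₂/y₁ = ½[√(1 + 8Fr₁²) − 1] = ½[√63.424 − 1] = 3.482.
y₂ = 3.482 × 0.1165 = 0.4056 m.
V₂ = q/y₂ = 0.3479/0.4056 = 0.8576 m/s.

V₂ = 0.8576 m/s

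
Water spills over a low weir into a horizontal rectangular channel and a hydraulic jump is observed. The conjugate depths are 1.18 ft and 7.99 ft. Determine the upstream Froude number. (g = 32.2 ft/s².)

For a rectangular channel the momentum equation gives q² = ½·g·y₁·y₂·(y₁ + y₂) = ½×32.2×1.18×7.99×9.17 = 1392.
q = √1392 = 37.3 ft²/s.
V₁ = q/y₁ = 31.6 ft/s; Fr₁ = V₁/√(g·y₁) = 5.13.

Fr₁ = 5.13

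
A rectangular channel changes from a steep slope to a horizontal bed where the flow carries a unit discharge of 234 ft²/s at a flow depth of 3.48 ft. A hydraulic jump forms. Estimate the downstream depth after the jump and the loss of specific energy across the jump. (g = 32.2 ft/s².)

V₁ = q/y₁ = 234/3.48 = 67.2 ft/s. Fr₁ = V₁/√(g·y₁) = 67.2/√(32.2×3.48) = 6.35.
From the momentum equation for a rectangular channel, y₂/y₁ = ½[√(1 + 8Fr₁²) − 1] = ½[√323.8 − 1] = 8.50.
y₂ = 8.50 × 3.48 = 29.6 ft.
Head loss: ΔE = (y₂ − y₁)³/(4y₁y₂) = (29.6 − 3.48)³/(4×3.48×29.6) = 17759/412 = 43.1 ft.

y₂ = 29.6 ft; ΔE = 43.1 ft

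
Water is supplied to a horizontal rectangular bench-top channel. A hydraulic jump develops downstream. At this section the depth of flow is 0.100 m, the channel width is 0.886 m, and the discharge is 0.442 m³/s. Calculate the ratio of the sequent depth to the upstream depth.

y₂/y₁ = 6.64

q = Q/b = 0.442/0.886 = 0.499 m²/s; V₁ = q/y₁ = 4.99 m/s. Fr₁ = V₁/√(g·y₁) = 5.04.
By Bélanger, y₂/y₁ = ½[√(1 + 8Fr₁²) − 1] = ½[√204.0 − 1] = 6.64.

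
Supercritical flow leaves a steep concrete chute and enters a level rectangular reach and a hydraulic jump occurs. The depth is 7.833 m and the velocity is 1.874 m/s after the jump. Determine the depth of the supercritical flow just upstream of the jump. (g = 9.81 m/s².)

y₁ = 0.6603 m

Fr₂ = V₂/√(g·y₂) = 1.874/√(9.81×7.833) = 0.2138.
From the momentum equation (using Fr₂), y₁/y₂ = ½[√(1 + 8Fr₂²) − 1] = ½[√1.3656 − 1] = 0.08430.
y₁ = 0.08430 × 7.833 = 0.6603 m.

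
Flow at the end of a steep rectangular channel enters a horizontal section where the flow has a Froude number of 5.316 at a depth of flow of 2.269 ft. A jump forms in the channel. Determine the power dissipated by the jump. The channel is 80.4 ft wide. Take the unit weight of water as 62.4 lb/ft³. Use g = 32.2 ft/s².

P = 16665 hp

Fr₁ = 5.316 (given).
Sequent-depth ratio: y₂/y₁ = ½[√(1 + 8Fr₁²) − 1] = ½[√227.08 − 1] = 7.035.
y₂ = 7.035 × 2.269 = 15.96 ft.
V₁ = Fr₁·√(g·y₁) = 5.316×√(32.2×2.269) = 45.44 ft/s; q = V₁·y₁ = 103.1 ft²/s. V₂ = q/y₂ = 103.1/15.96 = 6.459 ft/s. E₁ = y₁ + V₁²/2g = 34.33 ft; E₂ = y₂ + V₂²/2g = 16.61 ft. ΔE = E₁ − E₂ = 17.72 ft.
Q = q·b = 103.1 × 80.4 = 8289 cfs. P = γ·Q·ΔE/550 = 62.4 × 8289 × 17.72 / 550 = 16665 hp.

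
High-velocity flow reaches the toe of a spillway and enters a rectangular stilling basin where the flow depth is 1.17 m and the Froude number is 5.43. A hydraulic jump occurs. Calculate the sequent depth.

y₂ = 8.42 m

Fr₁ = 5.43 (given).
Conjugate-depth relation: y₂/y₁ = ½[√(1 + 8Fr₁²) − 1] = ½[√236.9 − 1] = 7.20.
y₂ = 7.20 × 1.17 = 8.42 m.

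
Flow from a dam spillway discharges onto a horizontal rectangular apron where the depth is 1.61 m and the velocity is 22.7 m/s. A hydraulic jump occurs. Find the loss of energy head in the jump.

ΔE = 15.2 m

Fr₁ = V₁/√(g·y₁) = 22.7/√(9.81×1.61) = 5.71.
Conjugate-depth relation: y₂/y₁ = ½[√(1 + 8Fr₁²) − 1] = ½[√262.0 − 1] = 7.59.
y₂ = 7.59 × 1.61 = 12.2 m.
Head loss: ΔE = (y₂ − y₁)³/(4y₁y₂) = (12.2 − 1.61)³/(4×1.61×12.2) = 1196/78.7 = 15.2 m.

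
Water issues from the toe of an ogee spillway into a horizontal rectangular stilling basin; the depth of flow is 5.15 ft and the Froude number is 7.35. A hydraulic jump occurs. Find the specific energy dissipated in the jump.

Fr₁ = 7.35 (given).
Bélanger equation: y₂/y₁ = ½[√(1 + 8Fr₁²) − 1] = ½[√433.2 − 1] = 9.91.
y₂ = 9.91 × 5.15 = 51.0 ft.
Head loss: ΔE = (y₂ − y₁)³/(4y₁y₂) = (51.0 − 5.15)³/(4×5.15×51.0) = 96503/1051 = 91.8 ft.

ΔE = 91.8 ft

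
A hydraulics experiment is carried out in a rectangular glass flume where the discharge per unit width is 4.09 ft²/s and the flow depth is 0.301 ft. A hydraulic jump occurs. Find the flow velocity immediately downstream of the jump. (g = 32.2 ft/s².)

V₂ = 2.39 ft/s

V₁ = q/y₁ = 4.09/0.301 = 13.6 ft/s. Fr₁ = V₁/√(g·y₁) = 13.6/√(32.2×0.301) = 4.36.
Sequent-depth ratio: y₂/y₁ = ½[√(1 + 8Fr₁²) − 1] = ½[√153.4 − 1] = 5.69.
y₂ = 5.69 × 0.301 = 1.71 ft.
V₂ = q/y₂ = 4.09/1.71 = 2.39 ft/s.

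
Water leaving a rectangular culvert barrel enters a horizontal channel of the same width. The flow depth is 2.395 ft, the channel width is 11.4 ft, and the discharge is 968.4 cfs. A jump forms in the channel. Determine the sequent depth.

y₂ = 12.53 ft

q = Q/b = 968.4/11.4 = 84.95 ft²/s; V₁ = q/y₁ = 35.47 ft/s. Fr₁ = V₁/√(g·y₁) = 4.039.
Conjugate-depth relation: y₂/y₁ = ½[√(1 + 8Fr₁²) − 1] = ½[√131.50 − 1] = 5.234.
y₂ = 5.234 × 2.395 = 12.53 ft.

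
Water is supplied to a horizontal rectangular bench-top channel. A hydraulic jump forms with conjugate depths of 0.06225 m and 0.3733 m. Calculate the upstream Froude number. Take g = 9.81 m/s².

Fr₁ = 4.580

For a rectangular channel the momentum equation gives q² = ½·g·y₁·y₂·(y₁ + y₂) = ½×9.81×0.06225×0.3733×0.4355 = 0.04964.
q = √0.04964 = 0.2228 m²/s.
V₁ = q/y₁ = 3.579 m/s; Fr₁ = V₁/√(g·y₁) = 4.580.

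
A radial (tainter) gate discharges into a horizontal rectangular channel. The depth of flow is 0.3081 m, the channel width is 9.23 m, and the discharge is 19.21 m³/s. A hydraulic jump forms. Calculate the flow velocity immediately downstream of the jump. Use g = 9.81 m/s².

q = Q/b = 19.21/9.23 = 2.081 m²/s; V₁ = q/y₁ = 6.755 m/s. Fr₁ = V₁/√(g·y₁) = 3.886.
By Bélanger, y₂/y₁ = ½[√(1 + 8Fr₁²) − 1] = ½[√121.78 − 1] = 5.018.
y₂ = 5.018 × 0.3081 = 1.546 m.
V₂ = q/y₂ = 2.081/1.546 = 1.346 m/s.

V₂ = 1.346 m/s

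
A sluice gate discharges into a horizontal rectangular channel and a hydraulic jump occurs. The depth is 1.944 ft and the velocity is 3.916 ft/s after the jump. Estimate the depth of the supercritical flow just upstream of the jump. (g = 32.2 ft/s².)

Fr₂ = V₂/√(g·y₂) = 3.916/√(32.2×1.944) = 0.4950.
Since the conjugate-depth ratio holds either way, y₁/y₂ = ½[√(1 + 8Fr₂²) − 1] = ½[√2.9599 − 1] = 0.3602.
y₁ = 0.3602 × 1.944 = 0.7003 ft.

y₁ = 0.7003 ft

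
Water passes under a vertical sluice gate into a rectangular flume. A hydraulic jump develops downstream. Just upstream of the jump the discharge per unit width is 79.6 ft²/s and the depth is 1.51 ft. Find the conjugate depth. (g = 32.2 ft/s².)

V₁ = q/y₁ = 79.6/1.51 = 52.7 ft/s. Fr₁ = V₁/√(g·y₁) = 52.7/√(32.2×1.51) = 7.56.
From the momentum equation for a rectangular channel, y₂/y₁ = ½[√(1 + 8Fr₁²) − 1] = ½[√458.2 − 1] = 10.2.
y₂ = 10.2 × 1.51 = 15.4 ft.

y₂ = 15.4 ft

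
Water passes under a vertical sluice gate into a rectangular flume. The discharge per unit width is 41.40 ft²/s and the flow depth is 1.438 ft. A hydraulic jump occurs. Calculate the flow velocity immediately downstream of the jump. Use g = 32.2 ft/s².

V₂ = 5.230 ft/s

V₁ = q/y₁ = 41.40/1.438 = 28.79 ft/s. Fr₁ = V₁/√(g·y₁) = 28.79/√(32.2×1.438) = 4.231.
Sequent-depth ratio: y₂/y₁ = ½[√(1 + 8Fr₁²) − 1] = ½[√144.20 − 1] = 5.504.
y₂ = 5.504 × 1.438 = 7.915 ft.
V₂ = q/y₂ = 41.40/7.915 = 5.230 ft/s.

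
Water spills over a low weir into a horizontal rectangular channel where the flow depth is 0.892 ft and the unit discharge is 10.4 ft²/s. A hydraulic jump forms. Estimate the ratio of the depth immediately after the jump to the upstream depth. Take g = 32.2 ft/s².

V₁ = q/y₁ = 10.4/0.892 = 11.7 ft/s. Fr₁ = V₁/√(g·y₁) = 11.7/√(32.2×0.892) = 2.18.
Conjugate-depth relation: y₂/y₁ = ½[√(1 + 8Fr₁²) − 1] = ½[√38.86 − 1] = 2.62.

y₂/y₁ = 2.62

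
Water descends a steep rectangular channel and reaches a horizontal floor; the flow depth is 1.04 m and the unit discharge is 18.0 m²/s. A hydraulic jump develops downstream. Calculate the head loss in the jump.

ΔE = 8.55 m

V₁ = q/y₁ = 18.0/1.04 = 17.3 m/s. Fr₁ = V₁/√(g·y₁) = 17.3/√(9.81×1.04) = 5.42.
Conjugate-depth relation: y₂/y₁ = ½[√(1 + 8Fr₁²) − 1] = ½[√235.9 − 1] = 7.18.
y₂ = 7.18 × 1.04 = 7.47 m.
V₂ = q/y₂ = 18.0/7.47 = 2.41 m/s. E₁ = y₁ + V₁²/2g = 16.3 m; E₂ = y₂ + V₂²/2g = 7.76 m. ΔE = E₁ − E₂ = 8.55 m.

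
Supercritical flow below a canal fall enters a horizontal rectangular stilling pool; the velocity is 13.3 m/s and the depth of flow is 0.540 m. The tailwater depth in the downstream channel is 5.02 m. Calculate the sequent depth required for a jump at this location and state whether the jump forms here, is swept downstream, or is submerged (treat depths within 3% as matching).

Fr₁ = V₁/√(g·y₁) = 13.3/√(9.81×0.540) = 5.78.
From the momentum equation for a rectangular channel, y₂/y₁ = ½[√(1 + 8Fr₁²) − 1] = ½[√268.1 − 1] = 7.69.
y₂ = 7.69 × 0.540 = 4.15 m.
Tailwater y_tw = 5.02 m: y_tw > y₂, so the jump is submerged.

y₂ = 4.15 m; the jump is submerged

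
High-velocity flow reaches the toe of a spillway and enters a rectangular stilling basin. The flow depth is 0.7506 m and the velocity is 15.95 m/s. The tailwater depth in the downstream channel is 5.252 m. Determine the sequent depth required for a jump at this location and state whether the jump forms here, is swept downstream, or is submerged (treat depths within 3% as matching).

y₂ = 5.875 m; the jump is swept downstream

Fr₁ = V₁/√(g·y₁) = 15.95/√(9.81×0.7506) = 5.878.
Bélanger equation: y₂/y₁ = ½[√(1 + 8Fr₁²) − 1] = ½[√277.40 − 1] = 7.828.
y₂ = 7.828 × 0.7506 = 5.875 m.
Tailwater y_tw = 5.252 m: y_tw < y₂, so the jump is swept downstream.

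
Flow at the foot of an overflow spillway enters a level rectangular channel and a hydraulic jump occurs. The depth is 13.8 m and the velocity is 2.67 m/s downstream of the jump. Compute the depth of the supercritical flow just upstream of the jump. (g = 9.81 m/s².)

y₁ = 1.33 m

Fr₂ = V₂/√(g·y₂) = 2.67/√(9.81×13.8) = 0.229.
Applying the sequent-depth relation in reverse, y₁/y₂ = ½[√(1 + 8Fr₂²) − 1] = ½[√1.421 − 1] = 0.0961.
y₁ = 0.0961 × 13.8 = 1.33 m.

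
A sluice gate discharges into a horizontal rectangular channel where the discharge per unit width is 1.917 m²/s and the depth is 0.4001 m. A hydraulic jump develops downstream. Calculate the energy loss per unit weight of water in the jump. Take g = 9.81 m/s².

ΔE = 0.2534 m

V₁ = q/y₁ = 1.917/0.4001 = 4.791 m/s. Fr₁ = V₁/√(g·y₁) = 4.791/√(9.81×0.4001) = 2.418.
Bélanger equation: y₂/y₁ = ½[√(1 + 8Fr₁²) − 1] = ½[√47.791 − 1] = 2.957.
y₂ = 2.957 × 0.4001 = 1.183 m.
V₂ = q/y₂ = 1.917/1.183 = 1.621 m/s. E₁ = y₁ + V₁²/2g = 1.570 m; E₂ = y₂ + V₂²/2g = 1.317 m. ΔE = E₁ − E₂ = 0.2534 m.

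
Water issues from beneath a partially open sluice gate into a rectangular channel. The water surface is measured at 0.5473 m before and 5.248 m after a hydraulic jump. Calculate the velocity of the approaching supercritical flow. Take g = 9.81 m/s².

V₁ = 16.51 m/s

For a rectangular channel the momentum equation gives q² = ½·g·y₁·y₂·(y₁ + y₂) = ½×9.81×0.5473×5.248×5.795 = 81.65.
q = √81.65 = 9.036 m²/s.
V₁ = q/y₁ = 9.036/0.5473 = 16.51 m/s.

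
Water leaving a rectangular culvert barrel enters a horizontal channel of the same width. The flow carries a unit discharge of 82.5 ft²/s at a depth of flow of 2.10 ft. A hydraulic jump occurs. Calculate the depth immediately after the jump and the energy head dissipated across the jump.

V₁ = q/y₁ = 82.5/2.10 = 39.3 ft/s. Fr₁ = V₁/√(g·y₁) = 39.3/√(32.2×2.10) = 4.78.
Conjugate-depth relation: y₂/y₁ = ½[√(1 + 8Fr₁²) − 1] = ½[√183.6 − 1] = 6.27.
y₂ = 6.27 × 2.10 = 13.2 ft.
Head loss: ΔE = (y₂ − y₁)³/(4y₁y₂) = (13.2 − 2.10)³/(4×2.10×13.2) = 1359/111 = 12.3 ft.

y₂ = 13.2 ft; ΔE = 12.3 ft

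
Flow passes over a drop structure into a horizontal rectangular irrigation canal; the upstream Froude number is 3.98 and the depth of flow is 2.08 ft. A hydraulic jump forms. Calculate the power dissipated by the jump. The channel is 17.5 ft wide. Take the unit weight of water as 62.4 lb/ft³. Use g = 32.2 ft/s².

P = 971 hp

Fr₁ = 3.98 (given).
Sequent-depth ratio: y₂/y₁ = ½[√(1 + 8Fr₁²) − 1] = ½[√127.7 − 1] = 5.15.
y₂ = 5.15 × 2.08 = 10.7 ft.
V₁ = Fr₁·√(g·y₁) = 3.98×√(32.2×2.08) = 32.6 ft/s; q = V₁·y₁ = 67.7 ft²/s. V₂ = q/y₂ = 67.7/10.7 = 6.32 ft/s. E₁ = y₁ + V₁²/2g = 18.6 ft; E₂ = y₂ + V₂²/2g = 11.3 ft. ΔE = E₁ − E₂ = 7.22 ft.
Q = q·b = 67.7 × 17.5 = 1186 cfs. P = γ·Q·ΔE/550 = 62.4 × 1186 × 7.22 / 550 = 971 hp.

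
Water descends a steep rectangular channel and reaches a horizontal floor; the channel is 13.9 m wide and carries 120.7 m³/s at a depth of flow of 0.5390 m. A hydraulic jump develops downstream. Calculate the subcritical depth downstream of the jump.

y₂ = 5.078 m

q = Q/b = 120.7/13.9 = 8.683 m²/s; V₁ = q/y₁ = 16.11 m/s. Fr₁ = V₁/√(g·y₁) = 7.006.
Conjugate-depth relation: y₂/y₁ = ½[√(1 + 8Fr₁²) − 1] = ½[√393.68 − 1] = 9.421.
y₂ = 9.421 × 0.5390 = 5.078 m.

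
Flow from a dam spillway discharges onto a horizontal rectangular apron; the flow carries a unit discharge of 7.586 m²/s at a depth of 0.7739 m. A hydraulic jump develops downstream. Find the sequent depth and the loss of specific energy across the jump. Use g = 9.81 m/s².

y₂ = 3.526 m; ΔE = 1.909 m

V₁ = q/y₁ = 7.586/0.7739 = 9.802 m/s. Fr₁ = V₁/√(g·y₁) = 9.802/√(9.81×0.7739) = 3.558.
Bélanger equation: y₂/y₁ = ½[√(1 + 8Fr₁²) − 1] = ½[√102.25 − 1] = 4.556.
y₂ = 4.556 × 0.7739 = 3.526 m.
Head loss: ΔE = (y₂ − y₁)³/(4y₁y₂) = (3.526 − 0.7739)³/(4×0.7739×3.526) = 20.84/10.91 = 1.909 m.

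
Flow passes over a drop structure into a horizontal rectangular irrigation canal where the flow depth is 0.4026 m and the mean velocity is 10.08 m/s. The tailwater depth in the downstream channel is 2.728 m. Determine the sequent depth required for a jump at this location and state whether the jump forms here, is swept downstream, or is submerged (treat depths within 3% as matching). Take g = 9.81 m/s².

Fr₁ = V₁/√(g·y₁) = 10.08/√(9.81×0.4026) = 5.072.
Bélanger equation: y₂/y₁ = ½[√(1 + 8Fr₁²) − 1] = ½[√206.81 − 1] = 6.690.
y₂ = 6.690 × 0.4026 = 2.694 m.
Tailwater y_tw = 2.728 m: y_tw ≈ y₂, so the jump forms here.

y₂ = 2.694 m; the jump forms here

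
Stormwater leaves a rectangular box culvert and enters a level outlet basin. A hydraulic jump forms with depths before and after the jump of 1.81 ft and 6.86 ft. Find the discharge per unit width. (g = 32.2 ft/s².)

For a rectangular channel the momentum equation gives q² = ½·g·y₁·y₂·(y₁ + y₂) = ½×32.2×1.81×6.86×8.67 = 1733.
q = √1733 = 41.6 ft²/s.

q = 41.6 ft²/s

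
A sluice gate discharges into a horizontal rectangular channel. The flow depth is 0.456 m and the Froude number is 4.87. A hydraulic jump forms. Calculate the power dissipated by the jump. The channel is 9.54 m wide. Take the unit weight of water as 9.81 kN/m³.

P = 1236 kW

Fr₁ = 4.87 (given).
Conjugate-depth relation: y₂/y₁ = ½[√(1 + 8Fr₁²) − 1] = ½[√190.7 − 1] = 6.41.
y₂ = 6.41 × 0.456 = 2.92 m.
Head loss: ΔE = (y₂ − y₁)³/(4y₁y₂) = (2.92 − 0.456)³/(4×0.456×2.92) = 15.0/5.33 = 2.81 m.
V₁ = Fr₁·√(g·y₁) = 4.87×√(9.81×0.456) = 10.3 m/s; q = V₁·y₁ = 4.70 m²/s. Q = q·b = 4.70 × 9.54 = 44.8 m³/s. P = γ·Q·ΔE = 9.81 × 44.8 × 2.81 = 1236 kW.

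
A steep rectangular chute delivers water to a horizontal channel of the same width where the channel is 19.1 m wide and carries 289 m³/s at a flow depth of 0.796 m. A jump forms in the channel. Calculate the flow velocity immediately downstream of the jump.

q = Q/b = 289/19.1 = 15.1 m²/s; V₁ = q/y₁ = 19.0 m/s. Fr₁ = V₁/√(g·y₁) = 6.80.
Conjugate-depth relation: y₂/y₁ = ½[√(1 + 8Fr₁²) − 1] = ½[√371.2 − 1] = 9.13.
y₂ = 9.13 × 0.796 = 7.27 m.
V₂ = q/y₂ = 15.1/7.27 = 2.08 m/s.

V₂ = 2.08 m/s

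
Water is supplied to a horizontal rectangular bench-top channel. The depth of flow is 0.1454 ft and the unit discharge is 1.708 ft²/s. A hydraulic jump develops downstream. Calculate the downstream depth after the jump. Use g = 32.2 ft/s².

y₂ = 1.046 ft

V₁ = q/y₁ = 1.708/0.1454 = 11.75 ft/s. Fr₁ = V₁/√(g·y₁) = 11.75/√(32.2×0.1454) = 5.429.
Bélanger equation: y₂/y₁ = ½[√(1 + 8Fr₁²) − 1] = ½[√236.79 − 1] = 7.194.
y₂ = 7.194 × 0.1454 = 1.046 ft.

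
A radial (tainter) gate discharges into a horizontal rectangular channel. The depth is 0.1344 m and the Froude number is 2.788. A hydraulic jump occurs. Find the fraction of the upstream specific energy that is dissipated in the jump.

ΔE/E₁ = 0.223 (22.3%)

Fr₁ = 2.788 (given).
By Bélanger, y₂/y₁ = ½[√(1 + 8Fr₁²) − 1] = ½[√63.184 − 1] = 3.474.
y₂ = 3.474 × 0.1344 = 0.4670 m.
E₁ = y₁(1 + Fr₁²/2) = 0.1344×(1 + 2.788²/2) = 0.6567 m. ΔE = (y₂ − y₁)³/(4y₁y₂) = 0.1465 m. ΔE/E₁ = 0.1465/0.6567 = 0.223.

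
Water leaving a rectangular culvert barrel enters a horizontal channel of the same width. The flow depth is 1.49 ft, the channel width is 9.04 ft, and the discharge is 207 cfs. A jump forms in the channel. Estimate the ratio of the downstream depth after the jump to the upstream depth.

y₂/y₁ = 2.68

q = Q/b = 207/9.04 = 22.9 ft²/s; V₁ = q/y₁ = 15.4 ft/s. Fr₁ = V₁/√(g·y₁) = 2.22.
Sequent-depth ratio: y₂/y₁ = ½[√(1 + 8Fr₁²) − 1] = ½[√40.38 − 1] = 2.68.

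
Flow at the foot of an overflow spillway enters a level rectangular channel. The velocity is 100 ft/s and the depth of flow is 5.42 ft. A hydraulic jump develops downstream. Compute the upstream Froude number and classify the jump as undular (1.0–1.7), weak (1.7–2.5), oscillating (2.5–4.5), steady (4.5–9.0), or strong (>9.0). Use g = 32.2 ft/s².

Fr₁ = V₁/√(g·y₁) = 100/√(32.2×5.42) = 7.57.
Fr₁ = 7.57 lies in the steady range.

Fr₁ = 7.57; steady jump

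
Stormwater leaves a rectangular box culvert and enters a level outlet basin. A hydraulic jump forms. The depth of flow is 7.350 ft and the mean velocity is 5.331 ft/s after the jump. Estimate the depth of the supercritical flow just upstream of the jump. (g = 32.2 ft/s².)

y₁ = 1.471 ft

Fr₂ = V₂/√(g·y₂) = 5.331/√(32.2×7.350) = 0.3465.
The Bélanger relation is symmetric: y₁/y₂ = ½[√(1 + 8Fr₂²) − 1] = ½[√1.9606 − 1] = 0.2001.
y₁ = 0.2001 × 7.350 = 1.471 ft.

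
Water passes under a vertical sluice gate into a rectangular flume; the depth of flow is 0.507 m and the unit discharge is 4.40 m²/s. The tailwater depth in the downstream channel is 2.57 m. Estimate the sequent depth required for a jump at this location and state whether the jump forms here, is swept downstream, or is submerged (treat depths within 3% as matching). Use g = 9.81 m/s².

y₂ = 2.55 m; the jump forms here

V₁ = q/y₁ = 4.40/0.507 = 8.68 m/s. Fr₁ = V₁/√(g·y₁) = 8.68/√(9.81×0.507) = 3.89.
Sequent-depth ratio: y₂/y₁ = ½[√(1 + 8Fr₁²) − 1] = ½[√122.1 − 1] = 5.03.
y₂ = 5.03 × 0.507 = 2.55 m.
Tailwater y_tw = 2.57 m: y_tw ≈ y₂, so the jump forms here.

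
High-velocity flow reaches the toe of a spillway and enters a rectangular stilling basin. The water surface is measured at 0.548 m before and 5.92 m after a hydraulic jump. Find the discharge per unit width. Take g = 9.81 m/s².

q = 10.1 m²/s

For a rectangular channel the momentum equation gives q² = ½·g·y₁·y₂·(y₁ + y₂) = ½×9.81×0.548×5.92×6.47 = 103.
q = √103 = 10.1 m²/s.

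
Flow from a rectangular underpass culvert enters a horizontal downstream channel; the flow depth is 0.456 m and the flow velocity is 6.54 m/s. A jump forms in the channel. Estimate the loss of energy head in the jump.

Fr₁ = V₁/√(g·y₁) = 6.54/√(9.81×0.456) = 3.09.
Sequent-depth ratio: y₂/y₁ = ½[√(1 + 8Fr₁²) − 1] = ½[√77.49 − 1] = 3.90.
y₂ = 3.90 × 0.456 = 1.78 m.
Head loss: ΔE = (y₂ − y₁)³/(4y₁y₂) = (1.78 − 0.456)³/(4×0.456×1.78) = 2.32/3.25 = 0.714 m.

ΔE = 0.714 m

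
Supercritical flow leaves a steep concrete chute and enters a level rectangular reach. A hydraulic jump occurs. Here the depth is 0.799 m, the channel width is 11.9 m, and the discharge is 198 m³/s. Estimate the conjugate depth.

q = Q/b = 198/11.9 = 16.6 m²/s; V₁ = q/y₁ = 20.8 m/s. Fr₁ = V₁/√(g·y₁) = 7.44.
From the momentum equation for a rectangular channel, y₂/y₁ = ½[√(1 + 8Fr₁²) − 1] = ½[√443.6 − 1] = 10.0.
y₂ = 10.0 × 0.799 = 8.01 m.

y₂ = 8.01 m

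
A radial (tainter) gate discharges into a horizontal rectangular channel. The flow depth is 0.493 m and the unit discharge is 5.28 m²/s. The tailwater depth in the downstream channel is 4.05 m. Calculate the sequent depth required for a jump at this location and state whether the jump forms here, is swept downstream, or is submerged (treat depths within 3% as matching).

V₁ = q/y₁ = 5.28/0.493 = 10.7 m/s. Fr₁ = V₁/√(g·y₁) = 10.7/√(9.81×0.493) = 4.87.
By Bélanger, y₂/y₁ = ½[√(1 + 8Fr₁²) − 1] = ½[√190.7 − 1] = 6.41.
y₂ = 6.41 × 0.493 = 3.16 m.
Tailwater y_tw = 4.05 m: y_tw > y₂, so the jump is submerged.

y₂ = 3.16 m; the jump is submerged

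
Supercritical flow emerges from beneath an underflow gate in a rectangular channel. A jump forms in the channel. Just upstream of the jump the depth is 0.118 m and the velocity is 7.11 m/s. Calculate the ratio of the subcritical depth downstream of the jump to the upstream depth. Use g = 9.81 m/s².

Fr₁ = V₁/√(g·y₁) = 7.11/√(9.81×0.118) = 6.61.
Sequent-depth ratio: y₂/y₁ = ½[√(1 + 8Fr₁²) − 1] = ½[√350.4 − 1] = 8.86.

y₂/y₁ = 8.86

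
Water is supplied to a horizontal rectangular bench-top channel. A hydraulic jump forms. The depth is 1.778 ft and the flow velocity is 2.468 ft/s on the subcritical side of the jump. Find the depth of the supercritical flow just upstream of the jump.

Fr₂ = V₂/√(g·y₂) = 2.468/√(32.2×1.778) = 0.3262.
Since the conjugate-depth ratio holds either way, y₁/y₂ = ½[√(1 + 8Fr₂²) − 1] = ½[√1.8511 − 1] = 0.1803.
y₁ = 0.1803 × 1.778 = 0.3205 ft.

y₁ = 0.3205 ft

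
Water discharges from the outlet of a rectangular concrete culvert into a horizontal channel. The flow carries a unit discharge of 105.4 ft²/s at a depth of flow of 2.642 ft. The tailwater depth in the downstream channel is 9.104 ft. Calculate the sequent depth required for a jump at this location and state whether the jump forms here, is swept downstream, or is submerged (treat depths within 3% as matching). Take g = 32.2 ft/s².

y₂ = 14.89 ft; the jump is swept downstream

V₁ = q/y₁ = 105.4/2.642 = 39.89 ft/s. Fr₁ = V₁/√(g·y₁) = 39.89/√(32.2×2.642) = 4.325.
From the momentum equation for a rectangular channel, y₂/y₁ = ½[√(1 + 8Fr₁²) − 1] = ½[√150.66 − 1] = 5.637.
y₂ = 5.637 × 2.642 = 14.89 ft.
Tailwater y_tw = 9.104 ft: y_tw < y₂, so the jump is swept downstream.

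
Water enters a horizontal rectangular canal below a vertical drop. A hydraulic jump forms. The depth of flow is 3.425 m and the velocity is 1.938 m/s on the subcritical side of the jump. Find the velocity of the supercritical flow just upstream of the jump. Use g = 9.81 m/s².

Fr₂ = V₂/√(g·y₂) = 1.938/√(9.81×3.425) = 0.3343.
From the momentum equation (using Fr₂), y₁/y₂ = ½[√(1 + 8Fr₂²) − 1] = ½[√1.8943 − 1] = 0.1882.
y₁ = 0.1882 × 3.425 = 0.6445 m.
V₁ = q/y₁ = 6.638/0.6445 = 10.30 m/s.

V₁ = 10.30 m/s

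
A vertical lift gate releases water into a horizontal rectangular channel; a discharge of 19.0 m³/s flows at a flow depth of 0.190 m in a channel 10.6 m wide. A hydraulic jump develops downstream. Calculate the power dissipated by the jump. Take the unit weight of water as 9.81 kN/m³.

q = Q/b = 19.0/10.6 = 1.79 m²/s; V₁ = q/y₁ = 9.43 m/s. Fr₁ = V₁/√(g·y₁) = 6.91.
Sequent-depth ratio: y₂/y₁ = ½[√(1 + 8Fr₁²) − 1] = ½[√383.0 − 1] = 9.29.
y₂ = 9.29 × 0.190 = 1.76 m.
Head loss: ΔE = (y₂ − y₁)³/(4y₁y₂) = (1.76 − 0.190)³/(4×0.190×1.76) = 3.90/1.34 = 2.91 m.
P = γ·Q·ΔE = 9.81 × 19.0 × 2.91 = 542 kW.

P = 542 kW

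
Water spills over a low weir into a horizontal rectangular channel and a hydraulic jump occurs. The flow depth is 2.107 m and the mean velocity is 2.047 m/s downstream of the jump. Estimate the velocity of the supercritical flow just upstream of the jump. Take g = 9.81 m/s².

Fr₂ = V₂/√(g·y₂) = 2.047/√(9.81×2.107) = 0.4502.
The Bélanger relation is symmetric: y₁/y₂ = ½[√(1 + 8Fr₂²) − 1] = ½[√2.6218 − 1] = 0.3096.
y₁ = 0.3096 × 2.107 = 0.6523 m.
V₁ = q/y₁ = 4.313/0.6523 = 6.612 m/s.

V₁ = 6.612 m/s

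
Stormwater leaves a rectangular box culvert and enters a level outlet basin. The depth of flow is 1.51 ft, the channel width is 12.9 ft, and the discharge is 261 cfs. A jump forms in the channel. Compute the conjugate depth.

y₂ = 3.42 ft

q = Q/b = 261/12.9 = 20.2 ft²/s; V₁ = q/y₁ = 13.4 ft/s. Fr₁ = V₁/√(g·y₁) = 1.92.
Sequent-depth ratio: y₂/y₁ = ½[√(1 + 8Fr₁²) − 1] = ½[√30.54 − 1] = 2.26.
y₂ = 2.26 × 1.51 = 3.42 ft.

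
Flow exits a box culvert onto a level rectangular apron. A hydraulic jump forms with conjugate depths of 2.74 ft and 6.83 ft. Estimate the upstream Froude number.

Fr₁ = 2.09

For a rectangular channel the momentum equation gives q² = ½·g·y₁·y₂·(y₁ + y₂) = ½×32.2×2.74×6.83×9.57 = 2883.
q = √2883 = 53.7 ft²/s.
V₁ = q/y₁ = 19.6 ft/s; Fr₁ = V₁/√(g·y₁) = 2.09.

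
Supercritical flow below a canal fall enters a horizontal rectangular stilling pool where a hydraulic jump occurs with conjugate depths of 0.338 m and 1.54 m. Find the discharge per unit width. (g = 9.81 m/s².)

q = 2.19 m²/s

For a rectangular channel the momentum equation gives q² = ½·g·y₁·y₂·(y₁ + y₂) = ½×9.81×0.338×1.54×1.88 = 4.79.
q = √4.79 = 2.19 m²/s.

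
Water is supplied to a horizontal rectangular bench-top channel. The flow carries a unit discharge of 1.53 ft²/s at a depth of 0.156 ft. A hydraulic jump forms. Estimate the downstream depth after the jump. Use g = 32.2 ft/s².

y₂ = 0.891 ft

V₁ = q/y₁ = 1.53/0.156 = 9.81 ft/s. Fr₁ = V₁/√(g·y₁) = 9.81/√(32.2×0.156) = 4.38.
Bélanger equation: y₂/y₁ = ½[√(1 + 8Fr₁²) − 1] = ½[√154.2 − 1] = 5.71.
y₂ = 5.71 × 0.156 = 0.891 ft.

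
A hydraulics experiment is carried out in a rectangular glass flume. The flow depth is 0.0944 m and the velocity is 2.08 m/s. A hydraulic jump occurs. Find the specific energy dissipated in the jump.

ΔE = 0.0370 m

Fr₁ = V₁/√(g·y₁) = 2.08/√(9.81×0.0944) = 2.16.
Bélanger equation: y₂/y₁ = ½[√(1 + 8Fr₁²) − 1] = ½[√38.37 − 1] = 2.60.
y₂ = 2.60 × 0.0944 = 0.245 m.
Head loss: ΔE = (y₂ − y₁)³/(4y₁y₂) = (0.245 − 0.0944)³/(4×0.0944×0.245) = 0.00343/0.0926 = 0.0370 m.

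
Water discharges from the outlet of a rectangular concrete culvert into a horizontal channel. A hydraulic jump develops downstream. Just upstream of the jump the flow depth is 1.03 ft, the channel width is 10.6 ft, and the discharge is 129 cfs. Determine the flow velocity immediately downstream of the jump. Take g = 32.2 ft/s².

V₂ = 4.83 ft/s

q = Q/b = 129/10.6 = 12.2 ft²/s; V₁ = q/y₁ = 11.8 ft/s. Fr₁ = V₁/√(g·y₁) = 2.05.
From the momentum equation for a rectangular channel, y₂/y₁ = ½[√(1 + 8Fr₁²) − 1] = ½[√34.67 − 1] = 2.44.
y₂ = 2.44 × 1.03 = 2.52 ft.
V₂ = q/y₂ = 12.2/2.52 = 4.83 ft/s.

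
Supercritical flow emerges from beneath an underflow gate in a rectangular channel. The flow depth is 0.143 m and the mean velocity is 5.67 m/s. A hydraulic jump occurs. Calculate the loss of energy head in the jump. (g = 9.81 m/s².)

Fr₁ = V₁/√(g·y₁) = 5.67/√(9.81×0.143) = 4.79.
Conjugate-depth relation: y₂/y₁ = ½[√(1 + 8Fr₁²) − 1] = ½[√184.3 − 1] = 6.29.
y₂ = 6.29 × 0.143 = 0.899 m.
q = V₁·y₁ = 5.67 × 0.143 = 0.811 m²/s. V₂ = q/y₂ = 0.811/0.899 = 0.902 m/s. E₁ = y₁ + V₁²/2g = 1.78 m; E₂ = y₂ + V₂²/2g = 0.941 m. ΔE = E₁ − E₂ = 0.841 m.

ΔE = 0.841 m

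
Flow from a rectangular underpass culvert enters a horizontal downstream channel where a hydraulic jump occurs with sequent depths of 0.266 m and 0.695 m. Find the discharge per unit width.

q = 0.934 m²/s

For a rectangular channel the momentum equation gives q² = ½·g·y₁·y₂·(y₁ + y₂) = ½×9.81×0.266×0.695×0.961 = 0.871.
q = √0.871 = 0.934 m²/s.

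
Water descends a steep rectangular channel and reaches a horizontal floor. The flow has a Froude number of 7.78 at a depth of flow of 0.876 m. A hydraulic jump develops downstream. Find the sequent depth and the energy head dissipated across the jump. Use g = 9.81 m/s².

Fr₁ = 7.78 (given).
By Bélanger, y₂/y₁ = ½[√(1 + 8Fr₁²) − 1] = ½[√485.2 − 1] = 10.5.
y₂ = 10.5 × 0.876 = 9.21 m.
Head loss: ΔE = (y₂ − y₁)³/(4y₁y₂) = (9.21 − 0.876)³/(4×0.876×9.21) = 579/32.3 = 17.9 m.

y₂ = 9.21 m; ΔE = 17.9 m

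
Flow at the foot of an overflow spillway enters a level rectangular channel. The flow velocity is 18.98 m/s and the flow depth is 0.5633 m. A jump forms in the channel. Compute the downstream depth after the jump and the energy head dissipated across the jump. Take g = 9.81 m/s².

Fr₁ = V₁/√(g·y₁) = 18.98/√(9.81×0.5633) = 8.074.
Conjugate-depth relation: y₂/y₁ = ½[√(1 + 8Fr₁²) − 1] = ½[√522.52 − 1] = 10.93.
y₂ = 10.93 × 0.5633 = 6.157 m.
Head loss: ΔE = (y₂ − y₁)³/(4y₁y₂) = (6.157 − 0.5633)³/(4×0.5633×6.157) = 175.0/13.87 = 12.61 m.

y₂ = 6.157 m; ΔE = 12.61 m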